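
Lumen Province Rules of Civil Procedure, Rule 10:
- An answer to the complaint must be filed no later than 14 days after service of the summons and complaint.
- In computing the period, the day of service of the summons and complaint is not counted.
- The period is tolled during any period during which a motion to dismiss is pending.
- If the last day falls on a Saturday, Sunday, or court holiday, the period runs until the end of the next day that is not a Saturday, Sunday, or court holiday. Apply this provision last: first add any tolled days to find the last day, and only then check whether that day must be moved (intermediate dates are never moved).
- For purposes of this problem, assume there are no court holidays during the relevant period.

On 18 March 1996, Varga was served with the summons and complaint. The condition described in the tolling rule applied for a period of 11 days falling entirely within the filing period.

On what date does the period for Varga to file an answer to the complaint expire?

April 12, 1996

14 days after 18 March 1996 is April 1, 1996.
Tolling adds 11 days: April 1, 1996 + 11 days = April 12, 1996.
April 12, 1996 is a Friday and not a court holiday, so no extension applies.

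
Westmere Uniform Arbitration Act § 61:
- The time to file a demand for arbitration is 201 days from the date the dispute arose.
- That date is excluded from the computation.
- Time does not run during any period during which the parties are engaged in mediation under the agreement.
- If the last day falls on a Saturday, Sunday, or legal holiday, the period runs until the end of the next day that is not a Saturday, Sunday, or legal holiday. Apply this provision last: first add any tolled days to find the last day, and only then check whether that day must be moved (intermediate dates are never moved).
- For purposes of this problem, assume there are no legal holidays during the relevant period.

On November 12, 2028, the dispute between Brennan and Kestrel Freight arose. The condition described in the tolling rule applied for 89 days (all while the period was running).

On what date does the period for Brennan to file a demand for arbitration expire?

August 29, 2029

201 days after November 12, 2028 is June 1, 2029.
Tolling adds 89 days: June 1, 2029 + 89 days = August 29, 2029.
August 29, 2029 is a Wednesday and not a legal holiday, so no extension applies.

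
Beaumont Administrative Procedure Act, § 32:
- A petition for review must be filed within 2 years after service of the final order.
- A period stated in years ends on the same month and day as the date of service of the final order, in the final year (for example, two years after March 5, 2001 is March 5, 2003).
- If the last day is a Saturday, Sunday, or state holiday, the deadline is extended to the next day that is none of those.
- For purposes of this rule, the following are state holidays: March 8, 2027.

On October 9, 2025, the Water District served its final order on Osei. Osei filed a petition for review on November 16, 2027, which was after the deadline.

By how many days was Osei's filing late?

36 days

2 years after October 9, 2025 is October 9, 2027.
October 9, 2027 is Saturday; October 10, 2027 is Sunday. The next qualifying day is October 11, 2027.
The deadline is October 11, 2027; from October 11, 2027 to November 16, 2027 is 36 days.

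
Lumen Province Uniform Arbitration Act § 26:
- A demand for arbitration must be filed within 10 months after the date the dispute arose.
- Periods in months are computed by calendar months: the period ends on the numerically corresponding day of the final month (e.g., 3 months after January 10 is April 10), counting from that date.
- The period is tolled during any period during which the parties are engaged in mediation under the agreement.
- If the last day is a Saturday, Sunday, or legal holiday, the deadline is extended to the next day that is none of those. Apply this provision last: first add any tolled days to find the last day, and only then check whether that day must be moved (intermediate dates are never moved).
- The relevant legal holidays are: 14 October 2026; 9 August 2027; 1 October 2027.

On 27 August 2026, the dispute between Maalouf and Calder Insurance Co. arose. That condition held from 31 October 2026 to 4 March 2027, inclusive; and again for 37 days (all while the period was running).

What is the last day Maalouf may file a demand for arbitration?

10 months after 27 August 2026 is June 27, 2027.
From October 31, 2026 through March 4, 2027 inclusive is 125 days; tolling adds 125 days: June 27, 2027 + 125 days = October 30, 2027.
Tolling adds 37 days: October 30, 2027 + 37 days = December 6, 2027.
December 6, 2027 is a Monday and not a legal holiday, so no extension applies.

December 6, 2027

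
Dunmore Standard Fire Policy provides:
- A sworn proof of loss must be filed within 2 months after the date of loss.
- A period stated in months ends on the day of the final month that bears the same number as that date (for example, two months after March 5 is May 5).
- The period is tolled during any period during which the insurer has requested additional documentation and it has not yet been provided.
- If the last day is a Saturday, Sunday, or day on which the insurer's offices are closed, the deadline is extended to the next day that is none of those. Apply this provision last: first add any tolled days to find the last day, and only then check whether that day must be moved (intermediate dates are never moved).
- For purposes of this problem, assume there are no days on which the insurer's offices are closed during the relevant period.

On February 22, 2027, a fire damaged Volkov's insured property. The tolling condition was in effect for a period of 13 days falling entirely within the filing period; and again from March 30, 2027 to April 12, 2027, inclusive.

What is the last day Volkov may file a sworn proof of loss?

May 19, 2027

2 months after February 22, 2027 is April 22, 2027.
Tolling adds 13 days: April 22, 2027 + 13 days = May 5, 2027.
From March 30, 2027 through April 12, 2027 inclusive is 14 days; tolling adds 14 days: May 5, 2027 + 14 days = May 19, 2027.
May 19, 2027 is a Wednesday and not a day on which the insurer's offices are closed, so no extension applies.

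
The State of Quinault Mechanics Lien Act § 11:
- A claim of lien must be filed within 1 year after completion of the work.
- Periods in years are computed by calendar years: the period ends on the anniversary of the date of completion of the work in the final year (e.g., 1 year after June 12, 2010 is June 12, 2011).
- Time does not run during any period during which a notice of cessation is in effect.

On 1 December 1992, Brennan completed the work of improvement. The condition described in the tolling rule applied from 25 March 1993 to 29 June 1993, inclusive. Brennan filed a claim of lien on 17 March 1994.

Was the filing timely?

1 year after 1 December 1992 is December 1, 1993.
From March 25, 1993 through June 29, 1993 inclusive is 97 days; tolling adds 97 days: December 1, 1993 + 97 days = March 8, 1994.
The deadline is March 8, 1994; the filing on March 17, 1994 is after that date.

No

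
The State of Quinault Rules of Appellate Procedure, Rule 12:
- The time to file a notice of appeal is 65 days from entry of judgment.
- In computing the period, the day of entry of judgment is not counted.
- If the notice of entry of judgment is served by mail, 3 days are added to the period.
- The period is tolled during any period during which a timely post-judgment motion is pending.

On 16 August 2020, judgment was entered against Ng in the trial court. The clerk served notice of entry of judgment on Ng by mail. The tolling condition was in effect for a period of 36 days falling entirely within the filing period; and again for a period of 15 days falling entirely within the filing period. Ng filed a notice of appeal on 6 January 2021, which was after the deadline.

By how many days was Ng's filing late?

65 days after 16 August 2020 is October 20, 2020.
Service was by mail, adding 3 days: October 20, 2020 + 3 days = October 23, 2020.
Tolling adds 36 days: October 23, 2020 + 36 days = November 28, 2020.
Tolling adds 15 days: November 28, 2020 + 15 days = December 13, 2020.
The deadline is December 13, 2020; from December 13, 2020 to January 6, 2021 is 24 days.

24 days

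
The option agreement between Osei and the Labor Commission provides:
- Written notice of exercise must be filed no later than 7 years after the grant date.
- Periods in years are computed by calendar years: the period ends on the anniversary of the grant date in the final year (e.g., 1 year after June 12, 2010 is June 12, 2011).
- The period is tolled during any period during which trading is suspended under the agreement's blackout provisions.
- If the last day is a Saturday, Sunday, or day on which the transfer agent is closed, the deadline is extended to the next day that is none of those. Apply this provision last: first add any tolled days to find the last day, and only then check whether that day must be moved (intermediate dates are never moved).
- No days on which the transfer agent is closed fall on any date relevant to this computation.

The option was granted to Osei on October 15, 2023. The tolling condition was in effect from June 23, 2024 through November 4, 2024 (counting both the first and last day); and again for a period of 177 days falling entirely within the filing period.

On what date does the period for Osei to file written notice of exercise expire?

7 years after October 15, 2023 is October 15, 2030.
From June 23, 2024 through November 4, 2024 inclusive is 135 days; tolling adds 135 days: October 15, 2030 + 135 days = February 27, 2031.
Tolling adds 177 days: February 27, 2031 + 177 days = August 23, 2031.
August 23, 2031 is Saturday; August 24, 2031 is Sunday. The next qualifying day is August 25, 2031.

August 25, 2031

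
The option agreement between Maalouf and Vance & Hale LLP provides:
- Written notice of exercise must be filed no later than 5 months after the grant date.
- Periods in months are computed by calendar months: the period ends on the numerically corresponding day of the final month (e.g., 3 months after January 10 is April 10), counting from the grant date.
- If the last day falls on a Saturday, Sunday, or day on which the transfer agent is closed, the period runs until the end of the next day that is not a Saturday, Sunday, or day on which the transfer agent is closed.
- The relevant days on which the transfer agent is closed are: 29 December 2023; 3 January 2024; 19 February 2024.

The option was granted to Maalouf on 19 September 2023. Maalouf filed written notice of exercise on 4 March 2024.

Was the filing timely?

5 months after 19 September 2023 is February 19, 2024.
February 19, 2024 is a listed holiday. The next qualifying day is February 20, 2024.
The deadline is February 20, 2024; the filing on March 4, 2024 is after that date.

No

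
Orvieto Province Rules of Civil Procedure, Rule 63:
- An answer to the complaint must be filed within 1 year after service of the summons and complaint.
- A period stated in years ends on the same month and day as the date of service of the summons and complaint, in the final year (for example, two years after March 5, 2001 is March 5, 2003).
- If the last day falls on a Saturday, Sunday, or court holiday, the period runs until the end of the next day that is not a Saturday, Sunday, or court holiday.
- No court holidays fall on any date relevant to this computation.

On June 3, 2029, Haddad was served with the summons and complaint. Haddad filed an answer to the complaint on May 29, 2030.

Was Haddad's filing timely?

Yes

1 year after June 3, 2029 is June 3, 2030.
June 3, 2030 is a Monday and not a court holiday, so no extension applies.
The deadline is June 3, 2030; the filing on May 29, 2030 is on or before that date.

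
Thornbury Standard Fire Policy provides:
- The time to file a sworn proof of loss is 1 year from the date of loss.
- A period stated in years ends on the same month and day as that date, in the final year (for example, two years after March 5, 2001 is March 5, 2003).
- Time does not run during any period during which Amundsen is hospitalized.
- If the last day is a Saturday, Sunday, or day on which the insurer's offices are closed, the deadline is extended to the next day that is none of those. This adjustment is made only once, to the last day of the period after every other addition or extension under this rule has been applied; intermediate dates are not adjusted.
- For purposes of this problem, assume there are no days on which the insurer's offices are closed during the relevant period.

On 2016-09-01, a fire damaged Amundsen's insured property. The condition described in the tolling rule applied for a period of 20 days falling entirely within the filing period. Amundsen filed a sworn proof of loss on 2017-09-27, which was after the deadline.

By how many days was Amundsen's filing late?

6 days

1 year after 2016-09-01 is September 1, 2017.
Tolling adds 20 days: September 1, 2017 + 20 days = September 21, 2017.
September 21, 2017 is a Thursday and not a day on which the insurer's offices are closed, so no extension applies.
The deadline is September 21, 2017; from September 21, 2017 to September 27, 2017 is 6 days.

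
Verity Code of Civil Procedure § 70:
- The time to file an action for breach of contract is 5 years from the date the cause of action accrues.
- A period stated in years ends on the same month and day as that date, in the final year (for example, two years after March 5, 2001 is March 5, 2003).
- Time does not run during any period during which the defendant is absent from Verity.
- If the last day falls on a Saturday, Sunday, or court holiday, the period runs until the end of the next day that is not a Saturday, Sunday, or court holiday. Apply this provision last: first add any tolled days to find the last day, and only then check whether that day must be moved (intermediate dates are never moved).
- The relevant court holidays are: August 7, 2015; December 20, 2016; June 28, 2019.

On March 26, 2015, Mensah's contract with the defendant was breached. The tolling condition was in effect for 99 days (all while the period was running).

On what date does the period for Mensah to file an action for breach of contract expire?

5 years after March 26, 2015 is March 26, 2020.
Tolling adds 99 days: March 26, 2020 + 99 days = July 3, 2020.
July 3, 2020 is a Friday and not a court holiday, so no extension applies.

July 3, 2020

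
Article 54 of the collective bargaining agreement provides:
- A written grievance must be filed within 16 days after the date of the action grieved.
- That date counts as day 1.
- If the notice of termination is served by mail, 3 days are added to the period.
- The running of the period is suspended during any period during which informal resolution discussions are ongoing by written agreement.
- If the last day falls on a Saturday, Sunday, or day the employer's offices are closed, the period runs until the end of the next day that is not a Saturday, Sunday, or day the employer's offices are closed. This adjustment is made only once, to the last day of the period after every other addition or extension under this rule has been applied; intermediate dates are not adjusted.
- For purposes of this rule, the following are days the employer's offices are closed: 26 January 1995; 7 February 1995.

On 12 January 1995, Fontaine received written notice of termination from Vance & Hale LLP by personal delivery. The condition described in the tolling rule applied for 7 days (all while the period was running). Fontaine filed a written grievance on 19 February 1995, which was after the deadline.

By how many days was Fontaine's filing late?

16 days

Counting 12 January 1995 as day 1, day 16 is January 27, 1995.
Service was not by mail, so no mail extension applies.
Tolling adds 7 days: January 27, 1995 + 7 days = February 3, 1995.
February 3, 1995 is a Friday and not a day the employer's offices are closed, so no extension applies.
The deadline is February 3, 1995; from February 3, 1995 to February 19, 1995 is 16 days.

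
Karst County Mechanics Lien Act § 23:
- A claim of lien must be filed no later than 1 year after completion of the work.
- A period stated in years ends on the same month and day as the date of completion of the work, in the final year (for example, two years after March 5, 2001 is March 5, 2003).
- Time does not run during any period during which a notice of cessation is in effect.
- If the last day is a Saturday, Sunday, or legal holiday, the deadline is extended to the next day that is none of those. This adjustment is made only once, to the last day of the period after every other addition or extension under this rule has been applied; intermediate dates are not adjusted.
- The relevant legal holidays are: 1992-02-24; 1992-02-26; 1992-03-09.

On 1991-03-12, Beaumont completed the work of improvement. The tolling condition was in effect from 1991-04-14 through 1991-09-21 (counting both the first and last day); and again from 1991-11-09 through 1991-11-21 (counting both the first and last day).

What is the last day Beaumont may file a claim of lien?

September 2, 1992

1 year after 1991-03-12 is March 12, 1992.
From April 14, 1991 through September 21, 1991 inclusive is 161 days; tolling adds 161 days: March 12, 1992 + 161 days = August 20, 1992.
From November 9, 1991 through November 21, 1991 inclusive is 13 days; tolling adds 13 days: August 20, 1992 + 13 days = September 2, 1992.
September 2, 1992 is a Wednesday and not a legal holiday, so no extension applies.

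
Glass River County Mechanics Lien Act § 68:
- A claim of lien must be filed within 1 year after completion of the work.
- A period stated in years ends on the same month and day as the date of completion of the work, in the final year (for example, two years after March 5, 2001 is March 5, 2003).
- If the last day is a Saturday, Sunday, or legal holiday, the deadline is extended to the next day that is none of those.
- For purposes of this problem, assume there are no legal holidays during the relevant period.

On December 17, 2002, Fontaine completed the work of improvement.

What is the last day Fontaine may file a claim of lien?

1 year after December 17, 2002 is December 17, 2003.
December 17, 2003 is a Wednesday and not a legal holiday, so no extension applies.

December 17, 2003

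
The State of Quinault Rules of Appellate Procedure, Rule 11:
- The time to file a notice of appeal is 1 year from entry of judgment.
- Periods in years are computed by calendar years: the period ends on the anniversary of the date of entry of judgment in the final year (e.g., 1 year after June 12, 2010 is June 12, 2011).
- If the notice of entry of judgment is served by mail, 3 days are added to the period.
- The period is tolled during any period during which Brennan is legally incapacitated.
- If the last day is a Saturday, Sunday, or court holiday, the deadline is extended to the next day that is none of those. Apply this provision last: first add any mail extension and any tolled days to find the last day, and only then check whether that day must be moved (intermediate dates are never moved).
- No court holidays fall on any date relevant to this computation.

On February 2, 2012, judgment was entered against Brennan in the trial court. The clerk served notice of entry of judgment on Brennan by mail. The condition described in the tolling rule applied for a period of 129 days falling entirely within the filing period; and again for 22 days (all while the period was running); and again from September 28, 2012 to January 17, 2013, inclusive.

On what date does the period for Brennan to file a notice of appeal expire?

October 28, 2013

1 year after February 2, 2012 is February 2, 2013.
Service was by mail, adding 3 days: February 2, 2013 + 3 days = February 5, 2013.
Tolling adds 129 days: February 5, 2013 + 129 days = June 14, 2013.
Tolling adds 22 days: June 14, 2013 + 22 days = July 6, 2013.
From September 28, 2012 through January 17, 2013 inclusive is 112 days; tolling adds 112 days: July 6, 2013 + 112 days = October 26, 2013.
October 26, 2013 is Saturday; October 27, 2013 is Sunday. The next qualifying day is October 28, 2013.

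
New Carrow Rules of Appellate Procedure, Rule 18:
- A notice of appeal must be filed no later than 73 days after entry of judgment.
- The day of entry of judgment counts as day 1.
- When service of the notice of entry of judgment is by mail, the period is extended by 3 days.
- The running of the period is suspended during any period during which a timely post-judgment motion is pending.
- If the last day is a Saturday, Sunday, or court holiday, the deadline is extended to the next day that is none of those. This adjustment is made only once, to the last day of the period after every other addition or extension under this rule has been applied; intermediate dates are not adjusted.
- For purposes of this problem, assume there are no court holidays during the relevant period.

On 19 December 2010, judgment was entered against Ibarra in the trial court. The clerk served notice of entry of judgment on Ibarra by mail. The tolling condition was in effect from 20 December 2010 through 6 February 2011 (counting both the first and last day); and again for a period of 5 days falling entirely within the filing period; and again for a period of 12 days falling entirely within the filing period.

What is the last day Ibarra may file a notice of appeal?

Counting 19 December 2010 as day 1, day 73 is March 1, 2011.
Service was by mail, adding 3 days: March 1, 2011 + 3 days = March 4, 2011.
From December 20, 2010 through February 6, 2011 inclusive is 49 days; tolling adds 49 days: March 4, 2011 + 49 days = April 22, 2011.
Tolling adds 5 days: April 22, 2011 + 5 days = April 27, 2011.
Tolling adds 12 days: April 27, 2011 + 12 days = May 9, 2011.
May 9, 2011 is a Monday and not a court holiday, so no extension applies.

May 9, 2011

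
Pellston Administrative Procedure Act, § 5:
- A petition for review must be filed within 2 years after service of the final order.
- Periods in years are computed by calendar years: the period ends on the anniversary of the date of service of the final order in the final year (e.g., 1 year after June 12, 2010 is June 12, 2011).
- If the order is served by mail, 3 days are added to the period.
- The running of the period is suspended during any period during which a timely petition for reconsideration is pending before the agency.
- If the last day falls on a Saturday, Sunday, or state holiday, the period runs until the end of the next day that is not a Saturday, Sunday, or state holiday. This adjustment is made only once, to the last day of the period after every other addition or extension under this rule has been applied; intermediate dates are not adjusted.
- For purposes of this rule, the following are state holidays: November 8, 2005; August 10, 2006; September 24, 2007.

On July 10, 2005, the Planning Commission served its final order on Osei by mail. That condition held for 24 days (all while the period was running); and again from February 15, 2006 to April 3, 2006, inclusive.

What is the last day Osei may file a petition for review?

September 25, 2007

2 years after July 10, 2005 is July 10, 2007.
Service was by mail, adding 3 days: July 10, 2007 + 3 days = July 13, 2007.
Tolling adds 24 days: July 13, 2007 + 24 days = August 6, 2007.
From February 15, 2006 through April 3, 2006 inclusive is 48 days; tolling adds 48 days: August 6, 2007 + 48 days = September 23, 2007.
September 23, 2007 is Sunday; September 24, 2007 is a listed holiday. The next qualifying day is September 25, 2007.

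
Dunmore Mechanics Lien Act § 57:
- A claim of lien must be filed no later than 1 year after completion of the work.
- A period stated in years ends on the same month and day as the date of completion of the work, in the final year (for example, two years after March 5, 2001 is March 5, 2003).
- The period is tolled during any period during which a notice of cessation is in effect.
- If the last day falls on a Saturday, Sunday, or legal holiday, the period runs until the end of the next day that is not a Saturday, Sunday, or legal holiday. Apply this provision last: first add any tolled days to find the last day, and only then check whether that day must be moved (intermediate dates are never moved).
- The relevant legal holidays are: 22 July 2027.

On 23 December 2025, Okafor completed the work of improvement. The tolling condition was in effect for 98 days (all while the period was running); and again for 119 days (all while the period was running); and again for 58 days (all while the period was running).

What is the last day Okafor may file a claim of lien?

1 year after 23 December 2025 is December 23, 2026.
Tolling adds 98 days: December 23, 2026 + 98 days = March 31, 2027.
Tolling adds 119 days: March 31, 2027 + 119 days = July 28, 2027.
Tolling adds 58 days: July 28, 2027 + 58 days = September 24, 2027.
September 24, 2027 is a Friday and not a legal holiday, so no extension applies.

September 24, 2027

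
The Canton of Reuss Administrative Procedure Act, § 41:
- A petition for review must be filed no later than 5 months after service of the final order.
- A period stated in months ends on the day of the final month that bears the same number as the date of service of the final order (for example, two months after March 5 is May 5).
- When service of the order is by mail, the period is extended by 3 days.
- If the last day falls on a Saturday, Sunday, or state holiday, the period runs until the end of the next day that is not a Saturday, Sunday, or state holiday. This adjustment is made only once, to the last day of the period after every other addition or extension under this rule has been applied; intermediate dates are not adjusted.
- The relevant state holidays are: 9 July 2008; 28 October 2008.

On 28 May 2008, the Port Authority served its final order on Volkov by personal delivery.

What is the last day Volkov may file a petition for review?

5 months after 28 May 2008 is October 28, 2008.
Service was not by mail, so no mail extension applies.
October 28, 2008 is a listed holiday. The next qualifying day is October 29, 2008.

October 29, 2008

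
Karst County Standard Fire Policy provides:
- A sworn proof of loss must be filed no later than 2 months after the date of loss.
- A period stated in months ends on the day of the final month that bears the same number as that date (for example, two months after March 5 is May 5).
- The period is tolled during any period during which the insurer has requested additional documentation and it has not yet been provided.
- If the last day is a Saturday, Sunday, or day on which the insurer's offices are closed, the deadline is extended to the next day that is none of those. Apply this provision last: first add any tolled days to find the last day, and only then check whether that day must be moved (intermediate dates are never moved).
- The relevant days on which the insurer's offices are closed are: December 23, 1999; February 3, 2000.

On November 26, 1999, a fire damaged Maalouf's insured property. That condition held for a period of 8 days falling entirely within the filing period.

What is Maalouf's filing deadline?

February 4, 2000

2 months after November 26, 1999 is January 26, 2000.
Tolling adds 8 days: January 26, 2000 + 8 days = February 3, 2000.
February 3, 2000 is a listed holiday. The next qualifying day is February 4, 2000.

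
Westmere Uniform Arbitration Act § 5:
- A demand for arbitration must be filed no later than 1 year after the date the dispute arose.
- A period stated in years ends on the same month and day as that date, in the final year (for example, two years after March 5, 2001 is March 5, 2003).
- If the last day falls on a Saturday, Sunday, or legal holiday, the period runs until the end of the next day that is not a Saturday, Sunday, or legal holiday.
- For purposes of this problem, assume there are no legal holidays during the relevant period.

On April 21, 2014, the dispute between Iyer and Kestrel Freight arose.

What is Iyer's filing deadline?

April 21, 2015

1 year after April 21, 2014 is April 21, 2015.
April 21, 2015 is a Tuesday and not a legal holiday, so no extension applies.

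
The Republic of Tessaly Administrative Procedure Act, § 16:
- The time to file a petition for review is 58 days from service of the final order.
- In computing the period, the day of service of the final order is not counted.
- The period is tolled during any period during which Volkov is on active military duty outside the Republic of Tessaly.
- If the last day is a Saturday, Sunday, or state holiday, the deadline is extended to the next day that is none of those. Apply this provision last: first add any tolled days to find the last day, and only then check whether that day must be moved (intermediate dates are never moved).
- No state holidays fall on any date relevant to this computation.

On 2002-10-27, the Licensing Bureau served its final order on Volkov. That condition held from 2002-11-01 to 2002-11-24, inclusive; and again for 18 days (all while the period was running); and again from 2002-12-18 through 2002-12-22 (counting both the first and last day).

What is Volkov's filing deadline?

58 days after 2002-10-27 is December 24, 2002.
From November 1, 2002 through November 24, 2002 inclusive is 24 days; tolling adds 24 days: December 24, 2002 + 24 days = January 17, 2003.
Tolling adds 18 days: January 17, 2003 + 18 days = February 4, 2003.
From December 18, 2002 through December 22, 2002 inclusive is 5 days; tolling adds 5 days: February 4, 2003 + 5 days = February 9, 2003.
February 9, 2003 is Sunday. The next qualifying day is February 10, 2003.

February 10, 2003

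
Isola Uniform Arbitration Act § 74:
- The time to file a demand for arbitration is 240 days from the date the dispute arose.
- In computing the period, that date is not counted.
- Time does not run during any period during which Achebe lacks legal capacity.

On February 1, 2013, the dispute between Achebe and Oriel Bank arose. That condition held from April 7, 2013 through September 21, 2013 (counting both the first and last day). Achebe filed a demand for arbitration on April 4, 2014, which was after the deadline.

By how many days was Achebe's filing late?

240 days after February 1, 2013 is September 29, 2013.
From April 7, 2013 through September 21, 2013 inclusive is 168 days; tolling adds 168 days: September 29, 2013 + 168 days = March 16, 2014.
The deadline is March 16, 2014; from March 16, 2014 to April 4, 2014 is 19 days.

19 days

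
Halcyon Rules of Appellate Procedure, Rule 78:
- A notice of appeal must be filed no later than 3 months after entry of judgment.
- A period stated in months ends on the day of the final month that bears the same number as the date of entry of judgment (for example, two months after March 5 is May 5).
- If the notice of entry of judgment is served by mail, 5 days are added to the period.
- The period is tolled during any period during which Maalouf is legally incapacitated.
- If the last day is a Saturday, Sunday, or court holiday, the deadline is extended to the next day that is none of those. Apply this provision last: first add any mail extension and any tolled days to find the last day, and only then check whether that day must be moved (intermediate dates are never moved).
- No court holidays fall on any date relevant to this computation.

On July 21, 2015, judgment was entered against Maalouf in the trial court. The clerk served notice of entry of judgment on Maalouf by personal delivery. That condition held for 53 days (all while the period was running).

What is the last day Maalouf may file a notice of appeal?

3 months after July 21, 2015 is October 21, 2015.
Service was not by mail, so no mail extension applies.
Tolling adds 53 days: October 21, 2015 + 53 days = December 13, 2015.
December 13, 2015 is Sunday. The next qualifying day is December 14, 2015.

December 14, 2015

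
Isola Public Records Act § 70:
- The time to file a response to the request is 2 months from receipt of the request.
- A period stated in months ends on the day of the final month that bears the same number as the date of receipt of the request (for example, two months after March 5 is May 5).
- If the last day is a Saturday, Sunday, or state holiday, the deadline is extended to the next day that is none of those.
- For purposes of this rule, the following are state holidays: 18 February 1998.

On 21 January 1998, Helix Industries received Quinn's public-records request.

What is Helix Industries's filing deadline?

2 months after 21 January 1998 is March 21, 1998.
March 21, 1998 is Saturday; March 22, 1998 is Sunday. The next qualifying day is March 23, 1998.

March 23, 1998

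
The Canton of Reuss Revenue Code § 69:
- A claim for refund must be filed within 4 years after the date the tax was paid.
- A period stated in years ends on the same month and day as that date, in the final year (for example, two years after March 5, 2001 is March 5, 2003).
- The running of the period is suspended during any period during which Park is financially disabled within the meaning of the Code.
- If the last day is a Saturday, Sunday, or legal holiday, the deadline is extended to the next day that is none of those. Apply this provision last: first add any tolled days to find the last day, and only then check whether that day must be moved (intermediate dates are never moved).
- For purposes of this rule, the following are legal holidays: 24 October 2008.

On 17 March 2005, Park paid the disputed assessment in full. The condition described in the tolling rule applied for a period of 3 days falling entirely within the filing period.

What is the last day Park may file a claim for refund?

4 years after 17 March 2005 is March 17, 2009.
Tolling adds 3 days: March 17, 2009 + 3 days = March 20, 2009.
March 20, 2009 is a Friday and not a legal holiday, so no extension applies.

March 20, 2009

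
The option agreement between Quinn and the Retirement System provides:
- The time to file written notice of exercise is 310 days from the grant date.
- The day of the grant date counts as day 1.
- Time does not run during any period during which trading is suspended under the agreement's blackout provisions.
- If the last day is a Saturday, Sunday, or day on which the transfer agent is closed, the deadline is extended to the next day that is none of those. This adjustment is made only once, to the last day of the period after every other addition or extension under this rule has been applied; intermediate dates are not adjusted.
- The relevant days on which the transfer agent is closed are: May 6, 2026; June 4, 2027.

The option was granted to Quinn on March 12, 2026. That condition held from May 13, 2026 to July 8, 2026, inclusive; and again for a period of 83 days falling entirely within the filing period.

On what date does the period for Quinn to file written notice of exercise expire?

Counting March 12, 2026 as day 1, day 310 is January 15, 2027.
From May 13, 2026 through July 8, 2026 inclusive is 57 days; tolling adds 57 days: January 15, 2027 + 57 days = March 13, 2027.
Tolling adds 83 days: March 13, 2027 + 83 days = June 4, 2027.
June 4, 2027 is a listed holiday; June 5, 2027 is Saturday; June 6, 2027 is Sunday. The next qualifying day is June 7, 2027.

June 7, 2027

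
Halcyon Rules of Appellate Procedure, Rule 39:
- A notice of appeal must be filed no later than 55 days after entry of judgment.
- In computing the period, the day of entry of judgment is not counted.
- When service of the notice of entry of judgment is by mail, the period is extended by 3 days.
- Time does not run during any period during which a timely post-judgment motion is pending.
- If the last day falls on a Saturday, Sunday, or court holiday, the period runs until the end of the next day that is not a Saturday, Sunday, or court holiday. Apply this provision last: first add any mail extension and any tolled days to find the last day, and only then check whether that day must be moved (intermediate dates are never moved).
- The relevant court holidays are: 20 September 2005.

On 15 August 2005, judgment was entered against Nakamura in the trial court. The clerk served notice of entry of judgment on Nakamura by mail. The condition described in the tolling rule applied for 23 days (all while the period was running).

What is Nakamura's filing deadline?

November 4, 2005

55 days after 15 August 2005 is October 9, 2005.
Service was by mail, adding 3 days: October 9, 2005 + 3 days = October 12, 2005.
Tolling adds 23 days: October 12, 2005 + 23 days = November 4, 2005.
November 4, 2005 is a Friday and not a court holiday, so no extension applies.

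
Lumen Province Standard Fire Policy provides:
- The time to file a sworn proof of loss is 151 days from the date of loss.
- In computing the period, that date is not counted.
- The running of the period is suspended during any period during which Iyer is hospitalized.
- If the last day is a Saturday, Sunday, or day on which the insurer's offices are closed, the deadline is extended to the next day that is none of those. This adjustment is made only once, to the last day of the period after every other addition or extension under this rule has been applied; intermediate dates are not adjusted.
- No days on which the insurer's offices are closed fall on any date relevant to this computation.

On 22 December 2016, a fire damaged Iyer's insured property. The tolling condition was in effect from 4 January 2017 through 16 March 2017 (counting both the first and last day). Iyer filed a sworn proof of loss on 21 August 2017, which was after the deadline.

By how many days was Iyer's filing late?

19 days

151 days after 22 December 2016 is May 22, 2017.
From January 4, 2017 through March 16, 2017 inclusive is 72 days; tolling adds 72 days: May 22, 2017 + 72 days = August 2, 2017.
August 2, 2017 is a Wednesday and not a day on which the insurer's offices are closed, so no extension applies.
The deadline is August 2, 2017; from August 2, 2017 to August 21, 2017 is 19 days.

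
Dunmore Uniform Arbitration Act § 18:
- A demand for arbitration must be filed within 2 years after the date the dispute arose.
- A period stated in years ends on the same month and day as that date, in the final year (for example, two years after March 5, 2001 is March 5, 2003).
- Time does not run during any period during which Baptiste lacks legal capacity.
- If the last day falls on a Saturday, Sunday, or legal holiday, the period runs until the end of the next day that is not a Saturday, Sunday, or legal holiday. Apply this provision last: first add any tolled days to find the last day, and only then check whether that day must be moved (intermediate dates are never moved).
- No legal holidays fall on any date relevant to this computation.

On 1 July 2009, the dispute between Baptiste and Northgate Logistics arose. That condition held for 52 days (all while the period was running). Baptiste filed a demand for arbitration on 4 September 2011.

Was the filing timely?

2 years after 1 July 2009 is July 1, 2011.
Tolling adds 52 days: July 1, 2011 + 52 days = August 22, 2011.
August 22, 2011 is a Monday and not a legal holiday, so no extension applies.
The deadline is August 22, 2011; the filing on September 4, 2011 is after that date.

No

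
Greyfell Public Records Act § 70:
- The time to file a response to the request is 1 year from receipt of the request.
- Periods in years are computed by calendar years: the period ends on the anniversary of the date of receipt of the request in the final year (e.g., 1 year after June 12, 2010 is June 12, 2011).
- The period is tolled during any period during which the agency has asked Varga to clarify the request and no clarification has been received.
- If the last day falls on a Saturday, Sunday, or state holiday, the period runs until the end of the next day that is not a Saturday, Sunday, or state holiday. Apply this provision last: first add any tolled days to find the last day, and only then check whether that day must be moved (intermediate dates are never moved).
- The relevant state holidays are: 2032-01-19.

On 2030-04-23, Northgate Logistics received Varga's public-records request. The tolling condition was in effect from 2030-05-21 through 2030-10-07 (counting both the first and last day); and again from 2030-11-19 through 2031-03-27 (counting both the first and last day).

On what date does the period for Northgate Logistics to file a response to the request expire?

January 20, 2032

1 year after 2030-04-23 is April 23, 2031.
From May 21, 2030 through October 7, 2030 inclusive is 140 days; tolling adds 140 days: April 23, 2031 + 140 days = September 10, 2031.
From November 19, 2030 through March 27, 2031 inclusive is 129 days; tolling adds 129 days: September 10, 2031 + 129 days = January 17, 2032.
January 17, 2032 is Saturday; January 18, 2032 is Sunday; January 19, 2032 is a listed holiday. The next qualifying day is January 20, 2032.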